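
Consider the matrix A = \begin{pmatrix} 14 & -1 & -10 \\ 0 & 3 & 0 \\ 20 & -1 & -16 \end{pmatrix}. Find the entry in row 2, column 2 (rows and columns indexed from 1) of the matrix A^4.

81

Characteristic polynomial: λ^3 - λ^2 - 30λ + 72 = (λ - 4)(λ - 3)(λ + 6), so the eigenvalues are -6, 3, 4.
λ=-6: eigenvector (1, 0, 2).
λ=3: eigenvector (1, 1, 1).
λ=4: eigenvector (-1, 0, -1).
P = [[1, 1, -1], [0, 1, 0], [2, 1, -1]], D = diag(-6, 3, 4), P⁻¹ = [[-1, 0, 1], [0, 1, 0], [-2, 1, 1]].
A⁴ = P·diag(1296, 81, 256)·P⁻¹ = [[-784, -175, 1040], [0, 81, 0], [-2080, -175, 2336]].
The requested entry is 81.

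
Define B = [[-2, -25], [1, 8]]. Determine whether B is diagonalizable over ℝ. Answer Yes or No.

Characteristic polynomial: p(r) = r^2 - 6r + 9 = (r - 3)^2.
r = 3 has algebraic multiplicity 2; rank(B − 3I) = 1, so geometric multiplicity = 1.
Geometric multiplicity < algebraic multiplicity, so B is not diagonalizable.

No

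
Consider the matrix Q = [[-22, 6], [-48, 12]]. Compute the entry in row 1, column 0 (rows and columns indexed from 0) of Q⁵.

-162048

Characteristic polynomial: r^2 + 10r + 24 = (r + 4)(r + 6), so the eigenvalues are -6, -4.
r=-4: eigenvector (1, 3).
r=-6: eigenvector (-3, -8).
P = [[1, -3], [3, -8]], D = diag(-4, -6), P⁻¹ = [[-8, 3], [-3, 1]].
Q⁵ = P·diag(-1024, -7776)·P⁻¹ = [[-61792, 20256], [-162048, 52992]].
The requested entry is -162048.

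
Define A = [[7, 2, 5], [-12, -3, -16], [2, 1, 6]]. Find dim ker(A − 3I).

1

A − 3I = [[4, 2, 5], [-12, -6, -16], [2, 1, 3]].
This matrix has rank 2, so its null space has dimension 3 − 2 = 1.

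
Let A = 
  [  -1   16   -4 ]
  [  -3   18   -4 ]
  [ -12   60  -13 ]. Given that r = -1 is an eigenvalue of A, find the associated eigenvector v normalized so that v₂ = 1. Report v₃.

A + 1I = [[0, 16, -4], [-3, 19, -4], [-12, 60, -12]].
Solving (A + 1I)v = 0 gives the eigenspace spanned by (1, 1, 4).
With v₂ = 1, v = (1, 1, 4), so v₃ = 4.

4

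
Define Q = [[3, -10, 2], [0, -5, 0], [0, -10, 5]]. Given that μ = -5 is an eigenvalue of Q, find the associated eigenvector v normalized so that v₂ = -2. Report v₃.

-2

Q + 5I = [[8, -10, 2], [0, 0, 0], [0, -10, 10]].
Solving (Q + 5I)v = 0 gives the eigenspace spanned by (-2, -2, -2).
With v₂ = -2, v = (-2, -2, -2), so v₃ = -2.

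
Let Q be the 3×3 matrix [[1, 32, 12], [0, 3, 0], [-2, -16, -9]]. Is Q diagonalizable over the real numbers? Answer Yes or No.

Characteristic polynomial: p(μ) = μ^3 + 5μ^2 - 9μ - 45 = (μ - 3)(μ + 3)(μ + 5).
All 3 eigenvalues are distinct, so Q is diagonalizable.

Yes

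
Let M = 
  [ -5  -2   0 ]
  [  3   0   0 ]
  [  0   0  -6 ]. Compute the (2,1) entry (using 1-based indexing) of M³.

57

Characteristic polynomial: r^3 + 11r^2 + 36r + 36 = (r + 2)(r + 3)(r + 6), so the eigenvalues are -6, -3, -2.
r=-3: eigenvector (1, -1, 0).
r=-2: eigenvector (-2, 3, 0).
r=-6: eigenvector (0, 0, 1).
P = [[1, -2, 0], [-1, 3, 0], [0, 0, 1]], D = diag(-3, -2, -6), P⁻¹ = [[3, 2, 0], [1, 1, 0], [0, 0, 1]].
M³ = P·diag(-27, -8, -216)·P⁻¹ = [[-65, -38, 0], [57, 30, 0], [0, 0, -216]].
The requested entry is 57.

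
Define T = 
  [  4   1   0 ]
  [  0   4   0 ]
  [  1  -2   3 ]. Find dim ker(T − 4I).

1

T − 4I = [[0, 1, 0], [0, 0, 0], [1, -2, -1]].
This matrix has rank 2, so its null space has dimension 3 − 2 = 1.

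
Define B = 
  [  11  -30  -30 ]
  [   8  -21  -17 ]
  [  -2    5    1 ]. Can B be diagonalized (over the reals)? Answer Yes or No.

No

Characteristic polynomial: p(r) = r^3 + 9r^2 + 24r + 16 = (r + 1)(r + 4)^2.
r = -4 has algebraic multiplicity 2; rank(B + 4I) = 2, so geometric multiplicity = 1.
Geometric multiplicity < algebraic multiplicity, so B is not diagonalizable.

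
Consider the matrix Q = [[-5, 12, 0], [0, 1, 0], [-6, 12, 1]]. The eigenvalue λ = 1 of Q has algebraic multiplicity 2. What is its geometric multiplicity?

2

Q − 1I = [[-6, 12, 0], [0, 0, 0], [-6, 12, 0]].
This matrix has rank 1, so its null space has dimension 3 − 1 = 2.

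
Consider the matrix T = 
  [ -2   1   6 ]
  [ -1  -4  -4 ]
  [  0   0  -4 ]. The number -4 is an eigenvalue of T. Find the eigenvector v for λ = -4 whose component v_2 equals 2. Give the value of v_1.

T + 4I = [[2, 1, 6], [-1, 0, -4], [0, 0, 0]].
Solving (T + 4I)v = 0 gives the eigenspace spanned by (-4, 2, 1).
With v_2 = 2, v = (-4, 2, 1), so v_1 = -4.

-4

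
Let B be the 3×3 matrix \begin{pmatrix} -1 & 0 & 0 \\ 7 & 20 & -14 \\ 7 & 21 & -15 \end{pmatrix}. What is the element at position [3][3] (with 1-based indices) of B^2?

Characteristic polynomial: s^3 - 4s^2 - 11s - 6 = (s - 6)(s + 1)^2, so the eigenvalues are -1, -1, 6.
s=-1: eigenvector (1, -1, -1).
s=-1: eigenvector (2, 0, 1).
s=6: eigenvector (0, 1, 1).
P = [[1, 2, 0], [-1, 0, 1], [-1, 1, 1]], D = diag(-1, -1, 6), P⁻¹ = [[1, 2, -2], [0, -1, 1], [1, 3, -2]].
B² = P·diag(1, 1, 36)·P⁻¹ = [[1, 0, 0], [35, 106, -70], [35, 105, -69]].
The requested entry is -69.

-69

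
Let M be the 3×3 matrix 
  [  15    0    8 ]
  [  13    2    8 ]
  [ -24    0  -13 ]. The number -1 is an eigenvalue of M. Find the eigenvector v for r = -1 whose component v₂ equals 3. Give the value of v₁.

M + 1I = [[16, 0, 8], [13, 3, 8], [-24, 0, -12]].
Solving (M + 1I)v = 0 gives the eigenspace spanned by (3, 3, -6).
With v₂ = 3, v = (3, 3, -6), so v₁ = 3.

3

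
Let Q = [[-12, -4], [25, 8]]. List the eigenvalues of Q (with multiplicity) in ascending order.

-2, -2

Characteristic polynomial: p(r) = r^2 + 4r + 4 = (r + 2)^2.
Roots (with multiplicity): -2, -2.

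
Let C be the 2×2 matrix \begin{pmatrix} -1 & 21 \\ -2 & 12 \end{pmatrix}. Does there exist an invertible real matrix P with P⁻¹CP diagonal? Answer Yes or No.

Characteristic polynomial: p(t) = t^2 - 11t + 30 = (t - 6)(t - 5).
All 2 eigenvalues are distinct, so C is diagonalizable.

Yes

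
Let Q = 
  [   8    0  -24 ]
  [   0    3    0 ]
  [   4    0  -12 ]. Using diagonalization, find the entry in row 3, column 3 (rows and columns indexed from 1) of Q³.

Characteristic polynomial: μ^3 + μ^2 - 12μ = μ(μ - 3)(μ + 4), so the eigenvalues are -4, 0, 3.
μ=0: eigenvector (3, 0, 1).
μ=3: eigenvector (0, 1, 0).
μ=-4: eigenvector (2, 0, 1).
P = [[3, 0, 2], [0, 1, 0], [1, 0, 1]], D = diag(0, 3, -4), P⁻¹ = [[1, 0, -2], [0, 1, 0], [-1, 0, 3]].
Q³ = P·diag(0, 27, -64)·P⁻¹ = [[128, 0, -384], [0, 27, 0], [64, 0, -192]].
The requested entry is -192.

-192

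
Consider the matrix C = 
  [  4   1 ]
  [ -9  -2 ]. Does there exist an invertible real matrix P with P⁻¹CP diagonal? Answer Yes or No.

No

Characteristic polynomial: p(λ) = λ^2 - 2λ + 1 = (λ - 1)^2.
λ = 1 has algebraic multiplicity 2; rank(C − 1I) = 1, so geometric multiplicity = 1.
Geometric multiplicity < algebraic multiplicity, so C is not diagonalizable.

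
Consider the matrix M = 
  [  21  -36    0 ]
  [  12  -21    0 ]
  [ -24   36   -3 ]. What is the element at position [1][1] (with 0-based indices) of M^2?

9

Characteristic polynomial: t^3 + 3t^2 - 9t - 27 = (t - 3)(t + 3)^2, so the eigenvalues are -3, -3, 3.
t=3: eigenvector (2, 1, -2).
t=-3: eigenvector (-3, -2, 3).
t=-3: eigenvector (0, 0, 1).
P = [[2, -3, 0], [1, -2, 0], [-2, 3, 1]], D = diag(3, -3, -3), P⁻¹ = [[2, -3, 0], [1, -2, 0], [1, 0, 1]].
M² = P·diag(9, 9, 9)·P⁻¹ = [[9, 0, 0], [0, 9, 0], [0, 0, 9]].
The requested entry is 9.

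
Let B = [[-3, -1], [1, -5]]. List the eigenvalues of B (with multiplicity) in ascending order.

Characteristic polynomial: p(λ) = λ^2 + 8λ + 16 = (λ + 4)^2.
Roots (with multiplicity): -4, -4.

-4, -4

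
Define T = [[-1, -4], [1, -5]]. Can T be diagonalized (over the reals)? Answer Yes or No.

No

Characteristic polynomial: p(r) = r^2 + 6r + 9 = (r + 3)^2.
r = -3 has algebraic multiplicity 2; rank(T + 3I) = 1, so geometric multiplicity = 1.
Geometric multiplicity < algebraic multiplicity, so T is not diagonalizable.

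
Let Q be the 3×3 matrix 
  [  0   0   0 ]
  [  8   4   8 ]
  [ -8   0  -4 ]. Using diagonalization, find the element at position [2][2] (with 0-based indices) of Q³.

Characteristic polynomial: λ^3 - 16λ = λ(λ - 4)(λ + 4), so the eigenvalues are -4, 0, 4.
λ=4: eigenvector (0, 1, 0).
λ=0: eigenvector (1, 2, -2).
λ=-4: eigenvector (0, -1, 1).
P = [[0, 1, 0], [1, 2, -1], [0, -2, 1]], D = diag(4, 0, -4), P⁻¹ = [[0, 1, 1], [1, 0, 0], [2, 0, 1]].
Q³ = P·diag(64, 0, -64)·P⁻¹ = [[0, 0, 0], [128, 64, 128], [-128, 0, -64]].
The requested entry is -64.

-64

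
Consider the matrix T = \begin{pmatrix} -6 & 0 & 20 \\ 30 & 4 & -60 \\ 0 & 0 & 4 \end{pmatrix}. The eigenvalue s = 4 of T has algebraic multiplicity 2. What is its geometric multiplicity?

T − 4I = [[-10, 0, 20], [30, 0, -60], [0, 0, 0]].
This matrix has rank 1, so its null space has dimension 3 − 1 = 2.

2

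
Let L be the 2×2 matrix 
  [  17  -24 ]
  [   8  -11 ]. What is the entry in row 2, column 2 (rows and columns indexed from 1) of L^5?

Characteristic polynomial: s^2 - 6s + 5 = (s - 5)(s - 1), so the eigenvalues are 1, 5.
s=5: eigenvector (-2, -1).
s=1: eigenvector (3, 2).
P = [[-2, 3], [-1, 2]], D = diag(5, 1), P⁻¹ = [[-2, 3], [-1, 2]].
L⁵ = P·diag(3125, 1)·P⁻¹ = [[12497, -18744], [6248, -9371]].
The requested entry is -9371.

-9371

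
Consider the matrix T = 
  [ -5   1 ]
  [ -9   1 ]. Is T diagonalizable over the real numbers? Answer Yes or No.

No

Characteristic polynomial: p(λ) = λ^2 + 4λ + 4 = (λ + 2)^2.
λ = -2 has algebraic multiplicity 2; rank(T + 2I) = 1, so geometric multiplicity = 1.
Geometric multiplicity < algebraic multiplicity, so T is not diagonalizable.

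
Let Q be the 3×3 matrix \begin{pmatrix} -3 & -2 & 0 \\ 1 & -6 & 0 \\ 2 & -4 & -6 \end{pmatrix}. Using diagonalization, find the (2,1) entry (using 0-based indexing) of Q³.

-364

Characteristic polynomial: μ^3 + 15μ^2 + 74μ + 120 = (μ + 4)(μ + 5)(μ + 6), so the eigenvalues are -6, -5, -4.
μ=-6: eigenvector (0, 0, 1).
μ=-4: eigenvector (2, 1, 0).
μ=-5: eigenvector (-1, -1, 2).
P = [[0, 2, -1], [0, 1, -1], [1, 0, 2]], D = diag(-6, -4, -5), P⁻¹ = [[-2, 4, 1], [1, -1, 0], [1, -2, 0]].
Q³ = P·diag(-216, -64, -125)·P⁻¹ = [[-3, -122, 0], [61, -186, 0], [182, -364, -216]].
The requested entry is -364.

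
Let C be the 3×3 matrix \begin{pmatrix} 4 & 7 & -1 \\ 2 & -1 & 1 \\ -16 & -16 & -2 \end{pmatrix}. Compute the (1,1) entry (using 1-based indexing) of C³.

Characteristic polynomial: r^3 - r^2 - 24r - 36 = (r - 6)(r + 2)(r + 3), so the eigenvalues are -3, -2, 6.
r=-2: eigenvector (-1, 1, 1).
r=-3: eigenvector (-1, 1, 0).
r=6: eigenvector (1, 0, -2).
P = [[-1, -1, 1], [1, 1, 0], [1, 0, -2]], D = diag(-2, -3, 6), P⁻¹ = [[2, 2, 1], [-2, -1, -1], [1, 1, 0]].
C³ = P·diag(-8, -27, 216)·P⁻¹ = [[178, 205, -19], [38, 11, 19], [-448, -448, -8]].
The requested entry is 178.

178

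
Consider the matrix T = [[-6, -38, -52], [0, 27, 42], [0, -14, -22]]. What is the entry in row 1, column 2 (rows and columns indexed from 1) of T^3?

-1298

Characteristic polynomial: λ^3 + λ^2 - 36λ - 36 = (λ - 6)(λ + 1)(λ + 6), so the eigenvalues are -6, -1, 6.
λ=-6: eigenvector (1, 0, 0).
λ=6: eigenvector (2, -2, 1).
λ=-1: eigenvector (2, -3, 2).
P = [[1, 2, 2], [0, -2, -3], [0, 1, 2]], D = diag(-6, 6, -1), P⁻¹ = [[1, 2, 2], [0, -2, -3], [0, 1, 2]].
T³ = P·diag(-216, 216, -1)·P⁻¹ = [[-216, -1298, -1732], [0, 867, 1302], [0, -434, -652]].
The requested entry is -1298.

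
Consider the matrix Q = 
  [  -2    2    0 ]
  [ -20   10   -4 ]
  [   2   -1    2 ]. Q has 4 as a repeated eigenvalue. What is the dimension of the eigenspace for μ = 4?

1

Q − 4I = [[-6, 2, 0], [-20, 6, -4], [2, -1, -2]].
This matrix has rank 2, so its null space has dimension 3 − 2 = 1.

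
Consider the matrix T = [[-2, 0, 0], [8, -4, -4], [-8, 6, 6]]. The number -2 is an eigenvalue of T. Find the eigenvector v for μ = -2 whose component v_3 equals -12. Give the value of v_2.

12

T + 2I = [[0, 0, 0], [8, -2, -4], [-8, 6, 8]].
Solving (T + 2I)v = 0 gives the eigenspace spanned by (-3, 12, -12).
With v_3 = -12, v = (-3, 12, -12), so v_2 = 12.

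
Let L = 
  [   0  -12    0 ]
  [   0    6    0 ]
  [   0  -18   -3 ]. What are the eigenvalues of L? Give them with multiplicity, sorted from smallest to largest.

-3, 0, 6

Characteristic polynomial: p(λ) = λ^3 - 3λ^2 - 18λ = λ(λ - 6)(λ + 3).
Roots (with multiplicity): -3, 0, 6.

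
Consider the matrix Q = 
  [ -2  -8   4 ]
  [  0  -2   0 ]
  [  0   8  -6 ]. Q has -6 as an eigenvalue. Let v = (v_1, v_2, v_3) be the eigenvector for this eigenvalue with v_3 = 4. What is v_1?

-4

Q + 6I = [[4, -8, 4], [0, 4, 0], [0, 8, 0]].
Solving (Q + 6I)v = 0 gives the eigenspace spanned by (-4, 0, 4).
With v_3 = 4, v = (-4, 0, 4), so v_1 = -4.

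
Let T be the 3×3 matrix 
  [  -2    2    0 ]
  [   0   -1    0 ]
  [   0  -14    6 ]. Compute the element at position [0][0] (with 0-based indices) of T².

4

Characteristic polynomial: λ^3 - 3λ^2 - 16λ - 12 = (λ - 6)(λ + 1)(λ + 2), so the eigenvalues are -2, -1, 6.
λ=-2: eigenvector (1, 0, 0).
λ=6: eigenvector (0, 0, 1).
λ=-1: eigenvector (2, 1, 2).
P = [[1, 0, 2], [0, 0, 1], [0, 1, 2]], D = diag(-2, 6, -1), P⁻¹ = [[1, -2, 0], [0, -2, 1], [0, 1, 0]].
T² = P·diag(4, 36, 1)·P⁻¹ = [[4, -6, 0], [0, 1, 0], [0, -70, 36]].
The requested entry is 4.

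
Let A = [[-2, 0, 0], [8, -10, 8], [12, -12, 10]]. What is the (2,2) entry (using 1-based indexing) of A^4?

Characteristic polynomial: t^3 + 2t^2 - 4t - 8 = (t - 2)(t + 2)^2, so the eigenvalues are -2, -2, 2.
t=-2: eigenvector (1, 0, -1).
t=2: eigenvector (0, -2, -3).
t=-2: eigenvector (0, -1, -1).
P = [[1, 0, 0], [0, -2, -1], [-1, -3, -1]], D = diag(-2, 2, -2), P⁻¹ = [[1, 0, 0], [-1, 1, -1], [2, -3, 2]].
A⁴ = P·diag(16, 16, 16)·P⁻¹ = [[16, 0, 0], [0, 16, 0], [0, 0, 16]].
The requested entry is 16.

16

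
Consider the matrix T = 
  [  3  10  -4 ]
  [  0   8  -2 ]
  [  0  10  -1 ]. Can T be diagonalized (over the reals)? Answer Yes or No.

Characteristic polynomial: p(s) = s^3 - 10s^2 + 33s - 36 = (s - 4)(s - 3)^2.
s = 3 has algebraic multiplicity 2; rank(T − 3I) = 1, so geometric multiplicity = 2.
Every eigenvalue has geometric = algebraic multiplicity, so T is diagonalizable.

Yes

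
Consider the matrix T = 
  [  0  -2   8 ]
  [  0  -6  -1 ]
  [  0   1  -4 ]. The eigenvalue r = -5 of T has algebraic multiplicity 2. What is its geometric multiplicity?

T + 5I = [[5, -2, 8], [0, -1, -1], [0, 1, 1]].
This matrix has rank 2, so its null space has dimension 3 − 2 = 1.

1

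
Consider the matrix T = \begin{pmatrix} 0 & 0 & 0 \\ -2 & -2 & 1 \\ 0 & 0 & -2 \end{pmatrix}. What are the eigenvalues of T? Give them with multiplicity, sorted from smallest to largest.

-2, -2, 0

Characteristic polynomial: p(s) = s^3 + 4s^2 + 4s = s(s + 2)^2.
Roots (with multiplicity): -2, -2, 0.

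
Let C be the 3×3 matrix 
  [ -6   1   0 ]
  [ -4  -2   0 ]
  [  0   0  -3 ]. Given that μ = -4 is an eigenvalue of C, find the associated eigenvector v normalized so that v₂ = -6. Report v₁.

-3

C + 4I = [[-2, 1, 0], [-4, 2, 0], [0, 0, 1]].
Solving (C + 4I)v = 0 gives the eigenspace spanned by (-3, -6, 0).
With v₂ = -6, v = (-3, -6, 0), so v₁ = -3.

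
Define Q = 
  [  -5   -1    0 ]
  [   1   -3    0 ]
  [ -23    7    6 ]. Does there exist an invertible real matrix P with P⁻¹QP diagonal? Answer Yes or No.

No

Characteristic polynomial: p(t) = t^3 + 2t^2 - 32t - 96 = (t - 6)(t + 4)^2.
t = -4 has algebraic multiplicity 2; rank(Q + 4I) = 2, so geometric multiplicity = 1.
Geometric multiplicity < algebraic multiplicity, so Q is not diagonalizable.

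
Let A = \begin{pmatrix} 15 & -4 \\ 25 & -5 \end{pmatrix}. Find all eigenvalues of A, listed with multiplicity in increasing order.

Characteristic polynomial: p(μ) = μ^2 - 10μ + 25 = (μ - 5)^2.
Roots (with multiplicity): 5, 5.

5, 5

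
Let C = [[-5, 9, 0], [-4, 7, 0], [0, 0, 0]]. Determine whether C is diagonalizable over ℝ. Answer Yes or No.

No

Characteristic polynomial: p(s) = s^3 - 2s^2 + s = s(s - 1)^2.
s = 1 has algebraic multiplicity 2; rank(C − 1I) = 2, so geometric multiplicity = 1.
Geometric multiplicity < algebraic multiplicity, so C is not diagonalizable.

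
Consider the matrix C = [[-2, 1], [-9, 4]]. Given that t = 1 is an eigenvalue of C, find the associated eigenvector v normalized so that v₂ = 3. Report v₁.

C − 1I = [[-3, 1], [-9, 3]].
Solving (C − 1I)v = 0 gives the eigenspace spanned by (1, 3).
With v₂ = 3, v = (1, 3), so v₁ = 1.

1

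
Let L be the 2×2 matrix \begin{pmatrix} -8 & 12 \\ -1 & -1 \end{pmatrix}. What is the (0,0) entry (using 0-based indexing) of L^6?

Characteristic polynomial: r^2 + 9r + 20 = (r + 4)(r + 5), so the eigenvalues are -5, -4.
r=-5: eigenvector (4, 1).
r=-4: eigenvector (3, 1).
P = [[4, 3], [1, 1]], D = diag(-5, -4), P⁻¹ = [[1, -3], [-1, 4]].
L⁶ = P·diag(15625, 4096)·P⁻¹ = [[50212, -138348], [11529, -30491]].
The requested entry is 50212.

50212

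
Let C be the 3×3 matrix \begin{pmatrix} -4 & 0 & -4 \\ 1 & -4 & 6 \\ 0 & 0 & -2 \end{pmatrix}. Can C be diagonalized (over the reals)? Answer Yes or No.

No

Characteristic polynomial: p(λ) = λ^3 + 10λ^2 + 32λ + 32 = (λ + 2)(λ + 4)^2.
λ = -4 has algebraic multiplicity 2; rank(C + 4I) = 2, so geometric multiplicity = 1.
Geometric multiplicity < algebraic multiplicity, so C is not diagonalizable.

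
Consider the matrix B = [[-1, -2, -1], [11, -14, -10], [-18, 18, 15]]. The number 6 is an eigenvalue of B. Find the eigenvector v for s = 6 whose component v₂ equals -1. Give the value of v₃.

B − 6I = [[-7, -2, -1], [11, -20, -10], [-18, 18, 9]].
Solving (B − 6I)v = 0 gives the eigenspace spanned by (0, -1, 2).
With v₂ = -1, v = (0, -1, 2), so v₃ = 2.

2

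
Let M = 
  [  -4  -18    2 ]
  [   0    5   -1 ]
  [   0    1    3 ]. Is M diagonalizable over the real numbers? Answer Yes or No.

No

Characteristic polynomial: p(μ) = μ^3 - 4μ^2 - 16μ + 64 = (μ - 4)^2(μ + 4).
μ = 4 has algebraic multiplicity 2; rank(M − 4I) = 2, so geometric multiplicity = 1.
Geometric multiplicity < algebraic multiplicity, so M is not diagonalizable.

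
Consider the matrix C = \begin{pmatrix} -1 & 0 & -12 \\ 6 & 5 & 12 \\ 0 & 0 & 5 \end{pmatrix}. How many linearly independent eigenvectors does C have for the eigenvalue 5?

2

C − 5I = [[-6, 0, -12], [6, 0, 12], [0, 0, 0]].
This matrix has rank 1, so its null space has dimension 3 − 1 = 2.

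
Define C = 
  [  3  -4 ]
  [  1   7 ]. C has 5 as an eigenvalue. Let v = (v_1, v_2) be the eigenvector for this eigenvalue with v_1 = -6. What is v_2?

3

C − 5I = [[-2, -4], [1, 2]].
Solving (C − 5I)v = 0 gives the eigenspace spanned by (-6, 3).
With v_1 = -6, v = (-6, 3), so v_2 = 3.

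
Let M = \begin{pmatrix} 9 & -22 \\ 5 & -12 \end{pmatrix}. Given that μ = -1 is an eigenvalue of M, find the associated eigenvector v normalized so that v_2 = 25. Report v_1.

M + 1I = [[10, -22], [5, -11]].
Solving (M + 1I)v = 0 gives the eigenspace spanned by (55, 25).
With v_2 = 25, v = (55, 25), so v_1 = 55.

55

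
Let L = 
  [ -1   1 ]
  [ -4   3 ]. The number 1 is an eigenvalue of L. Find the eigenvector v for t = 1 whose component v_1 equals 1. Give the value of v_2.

L − 1I = [[-2, 1], [-4, 2]].
Solving (L − 1I)v = 0 gives the eigenspace spanned by (1, 2).
With v_1 = 1, v = (1, 2), so v_2 = 2.

2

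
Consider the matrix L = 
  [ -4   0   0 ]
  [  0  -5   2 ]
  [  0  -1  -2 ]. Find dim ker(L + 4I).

2

L + 4I = [[0, 0, 0], [0, -1, 2], [0, -1, 2]].
This matrix has rank 1, so its null space has dimension 3 − 1 = 2.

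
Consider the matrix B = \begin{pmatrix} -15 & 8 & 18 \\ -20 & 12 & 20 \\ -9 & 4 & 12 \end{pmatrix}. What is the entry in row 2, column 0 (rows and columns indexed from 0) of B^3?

Characteristic polynomial: λ^3 - 9λ^2 + 26λ - 24 = (λ - 4)(λ - 3)(λ - 2), so the eigenvalues are 2, 3, 4.
λ=3: eigenvector (1, 0, 1).
λ=4: eigenvector (4, 5, 2).
λ=2: eigenvector (-2, -2, -1).
P = [[1, 4, -2], [0, 5, -2], [1, 2, -1]], D = diag(3, 4, 2), P⁻¹ = [[-1, 0, 2], [-2, 1, 2], [-5, 2, 5]].
B³ = P·diag(27, 64, 8)·P⁻¹ = [[-459, 224, 486], [-560, 288, 560], [-243, 112, 270]].
The requested entry is -243.

-243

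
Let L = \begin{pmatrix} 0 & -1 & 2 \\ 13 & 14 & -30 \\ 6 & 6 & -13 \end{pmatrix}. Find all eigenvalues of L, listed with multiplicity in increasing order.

Characteristic polynomial: p(λ) = λ^3 - λ^2 - λ + 1 = (λ - 1)^2(λ + 1).
Roots (with multiplicity): -1, 1, 1.

-1, 1, 1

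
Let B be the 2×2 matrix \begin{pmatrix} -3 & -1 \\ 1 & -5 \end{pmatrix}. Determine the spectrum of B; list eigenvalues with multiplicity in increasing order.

Characteristic polynomial: p(s) = s^2 + 8s + 16 = (s + 4)^2.
Roots (with multiplicity): -4, -4.

-4, -4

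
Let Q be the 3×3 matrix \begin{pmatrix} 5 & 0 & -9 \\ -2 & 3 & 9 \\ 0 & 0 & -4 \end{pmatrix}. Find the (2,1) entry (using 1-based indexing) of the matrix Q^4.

Characteristic polynomial: r^3 - 4r^2 - 17r + 60 = (r - 5)(r - 3)(r + 4), so the eigenvalues are -4, 3, 5.
r=5: eigenvector (1, -1, 0).
r=3: eigenvector (0, 1, 0).
r=-4: eigenvector (1, -1, 1).
P = [[1, 0, 1], [-1, 1, -1], [0, 0, 1]], D = diag(5, 3, -4), P⁻¹ = [[1, 0, -1], [1, 1, 0], [0, 0, 1]].
Q⁴ = P·diag(625, 81, 256)·P⁻¹ = [[625, 0, -369], [-544, 81, 369], [0, 0, 256]].
The requested entry is -544.

-544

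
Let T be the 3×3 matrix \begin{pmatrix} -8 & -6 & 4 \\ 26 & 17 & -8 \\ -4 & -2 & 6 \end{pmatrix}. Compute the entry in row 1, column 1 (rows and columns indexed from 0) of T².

Characteristic polynomial: r^3 - 15r^2 + 74r - 120 = (r - 6)(r - 5)(r - 4), so the eigenvalues are 4, 5, 6.
r=4: eigenvector (1, -2, 0).
r=5: eigenvector (2, -3, 2).
r=6: eigenvector (2, -4, 1).
P = [[1, 2, 2], [-2, -3, -4], [0, 2, 1]], D = diag(4, 5, 6), P⁻¹ = [[5, 2, -2], [2, 1, 0], [-4, -2, 1]].
T² = P·diag(16, 25, 36)·P⁻¹ = [[-108, -62, 40], [266, 149, -80], [-44, -22, 36]].
The requested entry is 149.

149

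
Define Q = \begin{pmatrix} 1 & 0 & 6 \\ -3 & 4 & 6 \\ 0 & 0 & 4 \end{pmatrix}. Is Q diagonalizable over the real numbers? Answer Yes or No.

Yes

Characteristic polynomial: p(λ) = λ^3 - 9λ^2 + 24λ - 16 = (λ - 4)^2(λ - 1).
λ = 4 has algebraic multiplicity 2; rank(Q − 4I) = 1, so geometric multiplicity = 2.
Every eigenvalue has geometric = algebraic multiplicity, so Q is diagonalizable.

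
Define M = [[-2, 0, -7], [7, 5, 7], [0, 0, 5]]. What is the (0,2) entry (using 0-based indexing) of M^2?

-21

Characteristic polynomial: r^3 - 8r^2 + 5r + 50 = (r - 5)^2(r + 2), so the eigenvalues are -2, 5, 5.
r=-2: eigenvector (1, -1, 0).
r=5: eigenvector (0, 1, 0).
r=5: eigenvector (-1, 0, 1).
P = [[1, 0, -1], [-1, 1, 0], [0, 0, 1]], D = diag(-2, 5, 5), P⁻¹ = [[1, 0, 1], [1, 1, 1], [0, 0, 1]].
M² = P·diag(4, 25, 25)·P⁻¹ = [[4, 0, -21], [21, 25, 21], [0, 0, 25]].
The requested entry is -21.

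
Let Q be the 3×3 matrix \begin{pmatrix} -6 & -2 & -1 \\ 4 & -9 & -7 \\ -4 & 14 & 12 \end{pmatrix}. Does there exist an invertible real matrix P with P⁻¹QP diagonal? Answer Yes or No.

No

Characteristic polynomial: p(λ) = λ^3 + 3λ^2 - 24λ - 80 = (λ - 5)(λ + 4)^2.
λ = -4 has algebraic multiplicity 2; rank(Q + 4I) = 2, so geometric multiplicity = 1.
Geometric multiplicity < algebraic multiplicity, so Q is not diagonalizable.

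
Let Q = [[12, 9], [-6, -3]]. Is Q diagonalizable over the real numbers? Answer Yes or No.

Characteristic polynomial: p(t) = t^2 - 9t + 18 = (t - 6)(t - 3).
All 2 eigenvalues are distinct, so Q is diagonalizable.

Yes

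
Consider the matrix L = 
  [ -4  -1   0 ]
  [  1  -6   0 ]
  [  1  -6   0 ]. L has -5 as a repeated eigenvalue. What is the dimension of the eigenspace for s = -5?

1

L + 5I = [[1, -1, 0], [1, -1, 0], [1, -6, 5]].
This matrix has rank 2, so its null space has dimension 3 − 2 = 1.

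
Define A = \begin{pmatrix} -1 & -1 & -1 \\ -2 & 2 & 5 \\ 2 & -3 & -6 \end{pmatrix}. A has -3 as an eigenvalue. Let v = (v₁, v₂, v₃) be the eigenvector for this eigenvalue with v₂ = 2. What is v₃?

A + 3I = [[2, -1, -1], [-2, 5, 5], [2, -3, -3]].
Solving (A + 3I)v = 0 gives the eigenspace spanned by (0, 2, -2).
With v₂ = 2, v = (0, 2, -2), so v₃ = -2.

-2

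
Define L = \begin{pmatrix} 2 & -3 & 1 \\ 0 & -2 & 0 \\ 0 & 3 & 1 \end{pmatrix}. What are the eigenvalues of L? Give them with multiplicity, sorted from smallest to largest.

Characteristic polynomial: p(s) = s^3 - s^2 - 4s + 4 = (s - 2)(s - 1)(s + 2).
Roots (with multiplicity): -2, 1, 2.

-2, 1, 2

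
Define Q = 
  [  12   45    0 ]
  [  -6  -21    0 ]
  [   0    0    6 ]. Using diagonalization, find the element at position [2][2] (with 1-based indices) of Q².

Characteristic polynomial: λ^3 + 3λ^2 - 36λ - 108 = (λ - 6)(λ + 3)(λ + 6), so the eigenvalues are -6, -3, 6.
λ=-6: eigenvector (-5, 2, 0).
λ=-3: eigenvector (-3, 1, 0).
λ=6: eigenvector (0, 0, 1).
P = [[-5, -3, 0], [2, 1, 0], [0, 0, 1]], D = diag(-6, -3, 6), P⁻¹ = [[1, 3, 0], [-2, -5, 0], [0, 0, 1]].
Q² = P·diag(36, 9, 36)·P⁻¹ = [[-126, -405, 0], [54, 171, 0], [0, 0, 36]].
The requested entry is 171.

171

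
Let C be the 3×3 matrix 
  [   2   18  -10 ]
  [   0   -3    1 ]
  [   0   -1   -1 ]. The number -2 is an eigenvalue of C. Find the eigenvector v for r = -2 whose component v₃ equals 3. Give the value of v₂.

C + 2I = [[4, 18, -10], [0, -1, 1], [0, -1, 1]].
Solving (C + 2I)v = 0 gives the eigenspace spanned by (-6, 3, 3).
With v₃ = 3, v = (-6, 3, 3), so v₂ = 3.

3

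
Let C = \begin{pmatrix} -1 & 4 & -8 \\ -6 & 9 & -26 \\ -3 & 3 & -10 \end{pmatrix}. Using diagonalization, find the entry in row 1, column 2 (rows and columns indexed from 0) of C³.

Characteristic polynomial: λ^3 + 2λ^2 - 11λ - 12 = (λ - 3)(λ + 1)(λ + 4), so the eigenvalues are -4, -1, 3.
λ=-1: eigenvector (1, -2, -1).
λ=3: eigenvector (1, 1, 0).
λ=-4: eigenvector (0, 2, 1).
P = [[1, 1, 0], [-2, 1, 2], [-1, 0, 1]], D = diag(-1, 3, -4), P⁻¹ = [[1, -1, 2], [0, 1, -2], [1, -1, 3]].
C³ = P·diag(-1, 27, -64)·P⁻¹ = [[-1, 28, -56], [-126, 153, -434], [-63, 63, -190]].
The requested entry is -434.

-434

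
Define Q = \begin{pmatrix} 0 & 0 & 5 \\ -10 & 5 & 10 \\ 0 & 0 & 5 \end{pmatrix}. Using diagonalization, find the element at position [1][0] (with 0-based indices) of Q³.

-250

Characteristic polynomial: r^3 - 10r^2 + 25r = r(r - 5)^2, so the eigenvalues are 0, 5, 5.
r=0: eigenvector (1, 2, 0).
r=5: eigenvector (0, 1, 0).
r=5: eigenvector (1, 0, 1).
P = [[1, 0, 1], [2, 1, 0], [0, 0, 1]], D = diag(0, 5, 5), P⁻¹ = [[1, 0, -1], [-2, 1, 2], [0, 0, 1]].
Q³ = P·diag(0, 125, 125)·P⁻¹ = [[0, 0, 125], [-250, 125, 250], [0, 0, 125]].
The requested entry is -250.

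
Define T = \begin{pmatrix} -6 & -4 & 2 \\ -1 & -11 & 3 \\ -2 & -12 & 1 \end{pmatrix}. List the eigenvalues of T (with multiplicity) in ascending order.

-6, -5, -5

Characteristic polynomial: p(μ) = μ^3 + 16μ^2 + 85μ + 150 = (μ + 5)^2(μ + 6).
Roots (with multiplicity): -6, -5, -5.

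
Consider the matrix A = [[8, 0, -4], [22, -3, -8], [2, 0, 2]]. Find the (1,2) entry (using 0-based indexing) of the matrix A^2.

-80

Characteristic polynomial: μ^3 - 7μ^2 - 6μ + 72 = (μ - 6)(μ - 4)(μ + 3), so the eigenvalues are -3, 4, 6.
μ=4: eigenvector (-1, -2, -1).
μ=-3: eigenvector (0, 1, 0).
μ=6: eigenvector (2, 4, 1).
P = [[-1, 0, 2], [-2, 1, 4], [-1, 0, 1]], D = diag(4, -3, 6), P⁻¹ = [[1, 0, -2], [-2, 1, 0], [1, 0, -1]].
A² = P·diag(16, 9, 36)·P⁻¹ = [[56, 0, -40], [94, 9, -80], [20, 0, -4]].
The requested entry is -80.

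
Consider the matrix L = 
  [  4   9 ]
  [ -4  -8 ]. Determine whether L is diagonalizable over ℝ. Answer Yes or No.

Characteristic polynomial: p(λ) = λ^2 + 4λ + 4 = (λ + 2)^2.
λ = -2 has algebraic multiplicity 2; rank(L + 2I) = 1, so geometric multiplicity = 1.
Geometric multiplicity < algebraic multiplicity, so L is not diagonalizable.

No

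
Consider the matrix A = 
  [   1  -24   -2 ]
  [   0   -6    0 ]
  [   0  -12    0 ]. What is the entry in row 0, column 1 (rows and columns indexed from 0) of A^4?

5184

Characteristic polynomial: r^3 + 5r^2 - 6r = r(r - 1)(r + 6), so the eigenvalues are -6, 0, 1.
r=1: eigenvector (1, 0, 0).
r=-6: eigenvector (4, 1, 2).
r=0: eigenvector (2, 0, 1).
P = [[1, 4, 2], [0, 1, 0], [0, 2, 1]], D = diag(1, -6, 0), P⁻¹ = [[1, 0, -2], [0, 1, 0], [0, -2, 1]].
A⁴ = P·diag(1, 1296, 0)·P⁻¹ = [[1, 5184, -2], [0, 1296, 0], [0, 2592, 0]].
The requested entry is 5184.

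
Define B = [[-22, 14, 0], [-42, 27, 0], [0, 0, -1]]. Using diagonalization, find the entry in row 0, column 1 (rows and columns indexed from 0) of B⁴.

2590

Characteristic polynomial: r^3 - 4r^2 - 11r - 6 = (r - 6)(r + 1)^2, so the eigenvalues are -1, -1, 6.
r=6: eigenvector (1, 2, 0).
r=-1: eigenvector (-2, -3, 2).
r=-1: eigenvector (0, 0, 1).
P = [[1, -2, 0], [2, -3, 0], [0, 2, 1]], D = diag(6, -1, -1), P⁻¹ = [[-3, 2, 0], [-2, 1, 0], [4, -2, 1]].
B⁴ = P·diag(1296, 1, 1)·P⁻¹ = [[-3884, 2590, 0], [-7770, 5181, 0], [0, 0, 1]].
The requested entry is 2590.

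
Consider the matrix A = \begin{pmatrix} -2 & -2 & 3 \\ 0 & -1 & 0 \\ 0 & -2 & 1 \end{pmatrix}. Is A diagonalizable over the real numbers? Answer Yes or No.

Characteristic polynomial: p(s) = s^3 + 2s^2 - s - 2 = (s - 1)(s + 1)(s + 2).
All 3 eigenvalues are distinct, so A is diagonalizable.

Yes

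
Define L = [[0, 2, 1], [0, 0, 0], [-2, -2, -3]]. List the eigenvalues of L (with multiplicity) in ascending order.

Characteristic polynomial: p(λ) = λ^3 + 3λ^2 + 2λ = λ(λ + 1)(λ + 2).
Roots (with multiplicity): -2, -1, 0.

-2, -1, 0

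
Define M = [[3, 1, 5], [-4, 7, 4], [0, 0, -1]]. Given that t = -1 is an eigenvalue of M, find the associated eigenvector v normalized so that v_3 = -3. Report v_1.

M + 1I = [[4, 1, 5], [-4, 8, 4], [0, 0, 0]].
Solving (M + 1I)v = 0 gives the eigenspace spanned by (3, 3, -3).
With v_3 = -3, v = (3, 3, -3), so v_1 = 3.

3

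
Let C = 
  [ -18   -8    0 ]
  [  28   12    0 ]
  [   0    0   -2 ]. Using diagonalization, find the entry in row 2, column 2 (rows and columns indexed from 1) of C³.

Characteristic polynomial: t^3 + 8t^2 + 20t + 16 = (t + 2)^2(t + 4), so the eigenvalues are -4, -2, -2.
t=-4: eigenvector (4, -7, 0).
t=-2: eigenvector (1, -2, 0).
t=-2: eigenvector (0, 0, 1).
P = [[4, 1, 0], [-7, -2, 0], [0, 0, 1]], D = diag(-4, -2, -2), P⁻¹ = [[2, 1, 0], [-7, -4, 0], [0, 0, 1]].
C³ = P·diag(-64, -8, -8)·P⁻¹ = [[-456, -224, 0], [784, 384, 0], [0, 0, -8]].
The requested entry is 384.

384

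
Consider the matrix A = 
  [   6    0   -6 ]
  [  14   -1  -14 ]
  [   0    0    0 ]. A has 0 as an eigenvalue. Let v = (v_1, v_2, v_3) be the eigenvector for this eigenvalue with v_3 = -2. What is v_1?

-2

A = [[6, 0, -6], [14, -1, -14], [0, 0, 0]].
Solving (A)v = 0 gives the eigenspace spanned by (-2, 0, -2).
With v_3 = -2, v = (-2, 0, -2), so v_1 = -2.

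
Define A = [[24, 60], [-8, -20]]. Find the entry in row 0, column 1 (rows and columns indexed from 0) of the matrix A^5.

15360

Characteristic polynomial: μ^2 - 4μ = μ(μ - 4), so the eigenvalues are 0, 4.
μ=0: eigenvector (-5, 2).
μ=4: eigenvector (-3, 1).
P = [[-5, -3], [2, 1]], D = diag(0, 4), P⁻¹ = [[1, 3], [-2, -5]].
A⁵ = P·diag(0, 1024)·P⁻¹ = [[6144, 15360], [-2048, -5120]].
The requested entry is 15360.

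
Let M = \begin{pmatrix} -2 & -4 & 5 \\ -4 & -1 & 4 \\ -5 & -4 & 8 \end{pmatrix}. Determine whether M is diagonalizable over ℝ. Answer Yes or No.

Characteristic polynomial: p(μ) = μ^3 - 5μ^2 + 3μ + 9 = (μ - 3)^2(μ + 1).
μ = 3 has algebraic multiplicity 2; rank(M − 3I) = 2, so geometric multiplicity = 1.
Geometric multiplicity < algebraic multiplicity, so M is not diagonalizable.

No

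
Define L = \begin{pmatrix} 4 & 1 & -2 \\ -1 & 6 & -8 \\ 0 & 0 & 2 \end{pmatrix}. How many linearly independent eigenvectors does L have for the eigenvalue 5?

1

L − 5I = [[-1, 1, -2], [-1, 1, -8], [0, 0, -3]].
This matrix has rank 2, so its null space has dimension 3 − 2 = 1.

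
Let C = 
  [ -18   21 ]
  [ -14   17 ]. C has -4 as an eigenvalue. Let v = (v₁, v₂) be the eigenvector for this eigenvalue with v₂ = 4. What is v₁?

6

C + 4I = [[-14, 21], [-14, 21]].
Solving (C + 4I)v = 0 gives the eigenspace spanned by (6, 4).
With v₂ = 4, v = (6, 4), so v₁ = 6.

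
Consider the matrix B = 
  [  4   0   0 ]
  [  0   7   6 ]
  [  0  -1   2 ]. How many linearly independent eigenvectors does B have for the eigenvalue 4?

2

B − 4I = [[0, 0, 0], [0, 3, 6], [0, -1, -2]].
This matrix has rank 1, so its null space has dimension 3 − 1 = 2.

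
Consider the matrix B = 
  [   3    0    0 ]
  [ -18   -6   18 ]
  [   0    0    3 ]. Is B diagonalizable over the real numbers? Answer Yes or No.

Yes

Characteristic polynomial: p(s) = s^3 - 27s + 54 = (s - 3)^2(s + 6).
s = 3 has algebraic multiplicity 2; rank(B − 3I) = 1, so geometric multiplicity = 2.
Every eigenvalue has geometric = algebraic multiplicity, so B is diagonalizable.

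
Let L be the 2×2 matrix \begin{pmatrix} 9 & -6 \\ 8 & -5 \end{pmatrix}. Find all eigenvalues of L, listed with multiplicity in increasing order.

1, 3

Characteristic polynomial: p(t) = t^2 - 4t + 3 = (t - 3)(t - 1).
Roots (with multiplicity): 1, 3.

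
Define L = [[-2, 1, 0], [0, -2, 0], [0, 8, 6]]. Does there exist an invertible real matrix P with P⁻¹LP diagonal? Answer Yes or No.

No

Characteristic polynomial: p(r) = r^3 - 2r^2 - 20r - 24 = (r - 6)(r + 2)^2.
r = -2 has algebraic multiplicity 2; rank(L + 2I) = 2, so geometric multiplicity = 1.
Geometric multiplicity < algebraic multiplicity, so L is not diagonalizable.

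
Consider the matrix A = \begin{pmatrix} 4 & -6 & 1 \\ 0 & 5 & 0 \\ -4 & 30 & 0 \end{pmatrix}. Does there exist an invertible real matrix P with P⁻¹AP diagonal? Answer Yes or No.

Characteristic polynomial: p(t) = t^3 - 9t^2 + 24t - 20 = (t - 5)(t - 2)^2.
t = 2 has algebraic multiplicity 2; rank(A − 2I) = 2, so geometric multiplicity = 1.
Geometric multiplicity < algebraic multiplicity, so A is not diagonalizable.

No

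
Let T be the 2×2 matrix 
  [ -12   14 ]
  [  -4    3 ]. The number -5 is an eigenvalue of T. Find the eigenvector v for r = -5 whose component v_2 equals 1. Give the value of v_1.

T + 5I = [[-7, 14], [-4, 8]].
Solving (T + 5I)v = 0 gives the eigenspace spanned by (2, 1).
With v_2 = 1, v = (2, 1), so v_1 = 2.

2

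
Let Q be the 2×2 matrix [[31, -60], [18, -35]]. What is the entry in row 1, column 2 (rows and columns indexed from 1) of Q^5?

Characteristic polynomial: r^2 + 4r - 5 = (r - 1)(r + 5), so the eigenvalues are -5, 1.
r=-5: eigenvector (-5, -3).
r=1: eigenvector (2, 1).
P = [[-5, 2], [-3, 1]], D = diag(-5, 1), P⁻¹ = [[1, -2], [3, -5]].
Q⁵ = P·diag(-3125, 1)·P⁻¹ = [[15631, -31260], [9378, -18755]].
The requested entry is -31260.

-31260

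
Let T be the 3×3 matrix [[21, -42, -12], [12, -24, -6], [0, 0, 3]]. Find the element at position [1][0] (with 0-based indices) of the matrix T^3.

108

Characteristic polynomial: s^3 - 9s = s(s - 3)(s + 3), so the eigenvalues are -3, 0, 3.
s=-3: eigenvector (-7, -4, 0).
s=3: eigenvector (-4, -2, 1).
s=0: eigenvector (2, 1, 0).
P = [[-7, -4, 2], [-4, -2, 1], [0, 1, 0]], D = diag(-3, 3, 0), P⁻¹ = [[1, -2, 0], [0, 0, 1], [4, -7, 2]].
T³ = P·diag(-27, 27, 0)·P⁻¹ = [[189, -378, -108], [108, -216, -54], [0, 0, 27]].
The requested entry is 108.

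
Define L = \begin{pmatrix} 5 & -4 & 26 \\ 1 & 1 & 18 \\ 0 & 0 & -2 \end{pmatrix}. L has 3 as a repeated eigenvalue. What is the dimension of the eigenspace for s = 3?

1

L − 3I = [[2, -4, 26], [1, -2, 18], [0, 0, -5]].
This matrix has rank 2, so its null space has dimension 3 − 2 = 1.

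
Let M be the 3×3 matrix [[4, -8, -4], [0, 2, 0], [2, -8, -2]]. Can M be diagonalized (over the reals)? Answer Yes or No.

Characteristic polynomial: p(μ) = μ^3 - 4μ^2 + 4μ = μ(μ - 2)^2.
μ = 2 has algebraic multiplicity 2; rank(M − 2I) = 1, so geometric multiplicity = 2.
Every eigenvalue has geometric = algebraic multiplicity, so M is diagonalizable.

Yes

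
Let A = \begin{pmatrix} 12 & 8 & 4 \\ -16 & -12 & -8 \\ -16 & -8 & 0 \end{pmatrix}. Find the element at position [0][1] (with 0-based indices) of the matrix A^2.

-32

Characteristic polynomial: s^3 - 16s = s(s - 4)(s + 4), so the eigenvalues are -4, 0, 4.
s=0: eigenvector (1, -2, 1).
s=4: eigenvector (0, 1, -2).
s=-4: eigenvector (-1, 2, 0).
P = [[1, 0, -1], [-2, 1, 2], [1, -2, 0]], D = diag(0, 4, -4), P⁻¹ = [[4, 2, 1], [2, 1, 0], [3, 2, 1]].
A² = P·diag(0, 16, 16)·P⁻¹ = [[-48, -32, -16], [128, 80, 32], [-64, -32, 0]].
The requested entry is -32.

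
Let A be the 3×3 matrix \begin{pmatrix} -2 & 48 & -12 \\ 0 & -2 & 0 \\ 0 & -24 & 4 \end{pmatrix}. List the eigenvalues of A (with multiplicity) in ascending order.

Characteristic polynomial: p(t) = t^3 - 12t - 16 = (t - 4)(t + 2)^2.
Roots (with multiplicity): -2, -2, 4.

-2, -2, 4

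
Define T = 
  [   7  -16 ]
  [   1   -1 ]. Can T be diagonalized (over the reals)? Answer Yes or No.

No

Characteristic polynomial: p(r) = r^2 - 6r + 9 = (r - 3)^2.
r = 3 has algebraic multiplicity 2; rank(T − 3I) = 1, so geometric multiplicity = 1.
Geometric multiplicity < algebraic multiplicity, so T is not diagonalizable.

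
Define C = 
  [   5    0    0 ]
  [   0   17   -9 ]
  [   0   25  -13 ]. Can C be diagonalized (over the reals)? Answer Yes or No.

No

Characteristic polynomial: p(s) = s^3 - 9s^2 + 24s - 20 = (s - 5)(s - 2)^2.
s = 2 has algebraic multiplicity 2; rank(C − 2I) = 2, so geometric multiplicity = 1.
Geometric multiplicity < algebraic multiplicity, so C is not diagonalizable.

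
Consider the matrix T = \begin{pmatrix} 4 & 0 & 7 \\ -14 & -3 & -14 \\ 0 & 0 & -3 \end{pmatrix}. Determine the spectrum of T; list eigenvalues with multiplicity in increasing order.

-3, -3, 4

Characteristic polynomial: p(s) = s^3 + 2s^2 - 15s - 36 = (s - 4)(s + 3)^2.
Roots (with multiplicity): -3, -3, 4.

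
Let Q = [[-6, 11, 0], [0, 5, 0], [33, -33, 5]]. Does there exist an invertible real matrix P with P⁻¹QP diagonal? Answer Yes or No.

Characteristic polynomial: p(s) = s^3 - 4s^2 - 35s + 150 = (s - 5)^2(s + 6).
s = 5 has algebraic multiplicity 2; rank(Q − 5I) = 1, so geometric multiplicity = 2.
Every eigenvalue has geometric = algebraic multiplicity, so Q is diagonalizable.

Yes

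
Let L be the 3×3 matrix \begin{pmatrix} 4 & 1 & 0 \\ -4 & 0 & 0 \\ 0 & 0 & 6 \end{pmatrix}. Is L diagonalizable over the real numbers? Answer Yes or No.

No

Characteristic polynomial: p(μ) = μ^3 - 10μ^2 + 28μ - 24 = (μ - 6)(μ - 2)^2.
μ = 2 has algebraic multiplicity 2; rank(L − 2I) = 2, so geometric multiplicity = 1.
Geometric multiplicity < algebraic multiplicity, so L is not diagonalizable.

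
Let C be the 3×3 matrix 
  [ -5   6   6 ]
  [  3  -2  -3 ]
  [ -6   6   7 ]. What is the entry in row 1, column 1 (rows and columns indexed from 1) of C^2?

Characteristic polynomial: s^3 - 3s + 2 = (s - 1)^2(s + 2), so the eigenvalues are -2, 1, 1.
s=-2: eigenvector (2, -1, 2).
s=1: eigenvector (0, 1, -1).
s=1: eigenvector (1, 0, 1).
P = [[2, 0, 1], [-1, 1, 0], [2, -1, 1]], D = diag(-2, 1, 1), P⁻¹ = [[1, -1, -1], [1, 0, -1], [-1, 2, 2]].
C² = P·diag(4, 1, 1)·P⁻¹ = [[7, -6, -6], [-3, 4, 3], [6, -6, -5]].
The requested entry is 7.

7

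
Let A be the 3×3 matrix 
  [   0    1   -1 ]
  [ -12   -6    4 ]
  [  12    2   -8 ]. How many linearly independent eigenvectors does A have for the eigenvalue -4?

1

A + 4I = [[4, 1, -1], [-12, -2, 4], [12, 2, -4]].
This matrix has rank 2, so its null space has dimension 3 − 2 = 1.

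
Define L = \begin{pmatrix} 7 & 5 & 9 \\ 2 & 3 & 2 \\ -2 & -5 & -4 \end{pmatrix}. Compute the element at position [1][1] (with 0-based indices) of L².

Characteristic polynomial: r^3 - 6r^2 - r + 30 = (r - 5)(r - 3)(r + 2), so the eigenvalues are -2, 3, 5.
r=-2: eigenvector (1, 0, -1).
r=3: eigenvector (1, 1, -1).
r=5: eigenvector (2, 1, -1).
P = [[1, 1, 2], [0, 1, 1], [-1, -1, -1]], D = diag(-2, 3, 5), P⁻¹ = [[0, -1, -1], [-1, 1, -1], [1, 0, 1]].
L² = P·diag(4, 9, 25)·P⁻¹ = [[41, 5, 37], [16, 9, 16], [-16, -5, -12]].
The requested entry is 9.

9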